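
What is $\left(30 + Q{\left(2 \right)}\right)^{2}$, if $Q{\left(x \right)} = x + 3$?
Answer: $1225$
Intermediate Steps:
$Q{\left(x \right)} = 3 + x$
$\left(30 + Q{\left(2 \right)}\right)^{2} = \left(30 + \left(3 + 2\right)\right)^{2} = \left(30 + 5\right)^{2} = 35^{2} = 1225$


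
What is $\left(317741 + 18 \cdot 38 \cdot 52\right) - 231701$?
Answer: $121608$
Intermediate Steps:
$\left(317741 + 18 \cdot 38 \cdot 52\right) - 231701 = \left(317741 + 684 \cdot 52\right) - 231701 = \left(317741 + 35568\right) - 231701 = 353309 - 231701 = 121608$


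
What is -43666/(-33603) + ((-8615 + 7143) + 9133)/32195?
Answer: 35388499/23018055 ≈ 1.5374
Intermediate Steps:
-43666/(-33603) + ((-8615 + 7143) + 9133)/32195 = -43666*(-1/33603) + (-1472 + 9133)*(1/32195) = 43666/33603 + 7661*(1/32195) = 43666/33603 + 163/685 = 35388499/23018055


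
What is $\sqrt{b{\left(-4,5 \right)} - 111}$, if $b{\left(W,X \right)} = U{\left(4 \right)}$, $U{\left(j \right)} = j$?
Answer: $i \sqrt{107} \approx 10.344 i$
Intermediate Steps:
$b{\left(W,X \right)} = 4$
$\sqrt{b{\left(-4,5 \right)} - 111} = \sqrt{4 - 111} = \sqrt{-107} = i \sqrt{107}$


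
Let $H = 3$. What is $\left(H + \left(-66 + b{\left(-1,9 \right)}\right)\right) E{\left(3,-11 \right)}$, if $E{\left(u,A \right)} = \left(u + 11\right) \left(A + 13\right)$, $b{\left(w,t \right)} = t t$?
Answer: $504$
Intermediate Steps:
$b{\left(w,t \right)} = t^{2}$
$E{\left(u,A \right)} = \left(11 + u\right) \left(13 + A\right)$
$\left(H + \left(-66 + b{\left(-1,9 \right)}\right)\right) E{\left(3,-11 \right)} = \left(3 - \left(66 - 9^{2}\right)\right) \left(143 + 11 \left(-11\right) + 13 \cdot 3 - 33\right) = \left(3 + \left(-66 + 81\right)\right) \left(143 - 121 + 39 - 33\right) = \left(3 + 15\right) 28 = 18 \cdot 28 = 504$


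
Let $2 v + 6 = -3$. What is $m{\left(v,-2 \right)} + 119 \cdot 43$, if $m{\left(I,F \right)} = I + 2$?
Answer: $\frac{10229}{2} \approx 5114.5$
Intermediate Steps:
$v = - \frac{9}{2}$ ($v = -3 + \frac{1}{2} \left(-3\right) = -3 - \frac{3}{2} = - \frac{9}{2} \approx -4.5$)
$m{\left(I,F \right)} = 2 + I$
$m{\left(v,-2 \right)} + 119 \cdot 43 = \left(2 - \frac{9}{2}\right) + 119 \cdot 43 = - \frac{5}{2} + 5117 = \frac{10229}{2}$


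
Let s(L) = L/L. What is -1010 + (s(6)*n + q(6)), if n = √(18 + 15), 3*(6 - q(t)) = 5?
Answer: -3017/3 + √33 ≈ -999.92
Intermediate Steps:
q(t) = 13/3 (q(t) = 6 - ⅓*5 = 6 - 5/3 = 13/3)
n = √33 ≈ 5.7446
s(L) = 1
-1010 + (s(6)*n + q(6)) = -1010 + (1*√33 + 13/3) = -1010 + (√33 + 13/3) = -1010 + (13/3 + √33) = -3017/3 + √33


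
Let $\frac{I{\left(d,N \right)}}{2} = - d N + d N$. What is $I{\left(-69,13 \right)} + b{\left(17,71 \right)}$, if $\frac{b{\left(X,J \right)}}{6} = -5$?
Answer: $-30$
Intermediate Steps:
$b{\left(X,J \right)} = -30$ ($b{\left(X,J \right)} = 6 \left(-5\right) = -30$)
$I{\left(d,N \right)} = 0$ ($I{\left(d,N \right)} = 2 \left(- d N + d N\right) = 2 \left(- N d + N d\right) = 2 \cdot 0 = 0$)
$I{\left(-69,13 \right)} + b{\left(17,71 \right)} = 0 - 30 = -30$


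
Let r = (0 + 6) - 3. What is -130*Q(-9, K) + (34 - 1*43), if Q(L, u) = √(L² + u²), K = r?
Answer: -9 - 390*√10 ≈ -1242.3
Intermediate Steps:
r = 3 (r = 6 - 3 = 3)
K = 3
-130*Q(-9, K) + (34 - 1*43) = -130*√((-9)² + 3²) + (34 - 1*43) = -130*√(81 + 9) + (34 - 43) = -390*√10 - 9 = -9 - 390*√10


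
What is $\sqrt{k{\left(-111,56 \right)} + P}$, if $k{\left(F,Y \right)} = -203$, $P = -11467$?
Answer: $i \sqrt{11670} \approx 108.03 i$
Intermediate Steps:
$\sqrt{k{\left(-111,56 \right)} + P} = \sqrt{-203 - 11467} = \sqrt{-11670} = i \sqrt{11670}$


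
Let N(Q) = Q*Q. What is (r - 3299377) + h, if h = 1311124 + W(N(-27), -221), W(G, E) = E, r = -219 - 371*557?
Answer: -2195340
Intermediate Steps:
r = -206866 (r = -219 - 206647 = -206866)
N(Q) = Q²
h = 1310903 (h = 1311124 - 221 = 1310903)
(r - 3299377) + h = (-206866 - 3299377) + 1310903 = -3506243 + 1310903 = -2195340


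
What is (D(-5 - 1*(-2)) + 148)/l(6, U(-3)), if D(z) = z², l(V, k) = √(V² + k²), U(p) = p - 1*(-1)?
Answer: 157*√10/20 ≈ 24.824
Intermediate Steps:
U(p) = 1 + p (U(p) = p + 1 = 1 + p)
(D(-5 - 1*(-2)) + 148)/l(6, U(-3)) = ((-5 - 1*(-2))² + 148)/(√(6² + (1 - 3)²)) = ((-5 + 2)² + 148)/(√(36 + (-2)²)) = ((-3)² + 148)/(√(36 + 4)) = (9 + 148)/(√40) = 157/(2*√10) = (√10/20)*157 = 157*√10/20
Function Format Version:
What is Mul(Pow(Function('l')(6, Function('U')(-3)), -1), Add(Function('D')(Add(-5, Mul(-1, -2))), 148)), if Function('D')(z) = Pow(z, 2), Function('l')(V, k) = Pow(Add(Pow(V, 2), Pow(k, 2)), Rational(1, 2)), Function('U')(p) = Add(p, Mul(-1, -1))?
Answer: Mul(Rational(157, 20), Pow(10, Rational(1, 2))) ≈ 24.824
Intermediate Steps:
Function('U')(p) = Add(1, p) (Function('U')(p) = Add(p, 1) = Add(1, p))
Mul(Pow(Function('l')(6, Function('U')(-3)), -1), Add(Function('D')(Add(-5, Mul(-1, -2))), 148)) = Mul(Pow(Pow(Add(Pow(6, 2), Pow(Add(1, -3), 2)), Rational(1, 2)), -1), Add(Pow(Add(-5, Mul(-1, -2)), 2), 148)) = Mul(Pow(Pow(Add(36, Pow(-2, 2)), Rational(1, 2)), -1), Add(Pow(Add(-5, 2), 2), 148)) = Mul(Pow(Pow(Add(36, 4), Rational(1, 2)), -1), Add(Pow(-3, 2), 148)) = Mul(Pow(Pow(40, Rational(1, 2)), -1), Add(9, 148)) = Mul(Pow(Mul(2, Pow(10, Rational(1, 2))), -1), 157) = Mul(Mul(Rational(1, 20), Pow(10, Rational(1, 2))), 157) = Mul(Rational(157, 20), Pow(10, Rational(1, 2)))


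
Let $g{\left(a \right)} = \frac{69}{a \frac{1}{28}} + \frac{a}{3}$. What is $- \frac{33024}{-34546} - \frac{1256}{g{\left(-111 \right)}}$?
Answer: $\frac{835949512}{34770549} \approx 24.042$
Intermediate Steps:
$g{\left(a \right)} = \frac{1932}{a} + \frac{a}{3}$ ($g{\left(a \right)} = \frac{69}{a \frac{1}{28}} + a \frac{1}{3} = \frac{69}{\frac{1}{28} a} + \frac{a}{3} = 69 \frac{28}{a} + \frac{a}{3} = \frac{1932}{a} + \frac{a}{3}$)
$- \frac{33024}{-34546} - \frac{1256}{g{\left(-111 \right)}} = - \frac{33024}{-34546} - \frac{1256}{\frac{1932}{-111} + \frac{1}{3} \left(-111\right)} = \left(-33024\right) \left(- \frac{1}{34546}\right) - \frac{1256}{1932 \left(- \frac{1}{111}\right) - 37} = \frac{16512}{17273} - \frac{1256}{- \frac{644}{37} - 37} = \frac{16512}{17273} - \frac{1256}{- \frac{2013}{37}} = \frac{16512}{17273} - - \frac{46472}{2013} = \frac{16512}{17273} + \frac{46472}{2013} = \frac{835949512}{34770549}$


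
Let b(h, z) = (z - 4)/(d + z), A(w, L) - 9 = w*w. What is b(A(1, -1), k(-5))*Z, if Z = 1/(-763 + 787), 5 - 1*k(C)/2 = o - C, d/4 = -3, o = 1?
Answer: 1/56 ≈ 0.017857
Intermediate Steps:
d = -12 (d = 4*(-3) = -12)
A(w, L) = 9 + w² (A(w, L) = 9 + w*w = 9 + w²)
k(C) = 8 + 2*C (k(C) = 10 - 2*(1 - C) = 10 + (-2 + 2*C) = 8 + 2*C)
Z = 1/24 ≈ 0.041667
b(h, z) = (-4 + z)/(-12 + z) (b(h, z) = (z - 4)/(-12 + z) = (-4 + z)/(-12 + z))
b(A(1, -1), k(-5))*Z = ((-4 + (8 + 2*(-5)))/(-12 + (8 + 2*(-5))))*(1/24) = ((-4 + (8 - 10))/(-12 + (8 - 10)))*(1/24) = ((-4 - 2)/(-12 - 2))*(1/24) = (-6/(-14))*(1/24) = -1/14*(-6)*(1/24) = (3/7)*(1/24) = 1/56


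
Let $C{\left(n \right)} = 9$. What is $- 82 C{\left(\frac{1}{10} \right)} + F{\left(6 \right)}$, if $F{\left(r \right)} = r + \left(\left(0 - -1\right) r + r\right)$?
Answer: $-720$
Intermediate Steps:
$F{\left(r \right)} = 3 r$ ($F{\left(r \right)} = r + \left(\left(0 + 1\right) r + r\right) = r + \left(1 r + r\right) = r + \left(r + r\right) = r + 2 r = 3 r$)
$- 82 C{\left(\frac{1}{10} \right)} + F{\left(6 \right)} = \left(-82\right) 9 + 3 \cdot 6 = -738 + 18 = -720$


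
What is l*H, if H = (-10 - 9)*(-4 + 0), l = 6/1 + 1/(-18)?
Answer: 4066/9 ≈ 451.78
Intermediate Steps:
l = 107/18 (l = 6*1 + 1*(-1/18) = 6 - 1/18 = 107/18 ≈ 5.9444)
H = 76 (H = -19*(-4) = 76)
l*H = (107/18)*76 = 4066/9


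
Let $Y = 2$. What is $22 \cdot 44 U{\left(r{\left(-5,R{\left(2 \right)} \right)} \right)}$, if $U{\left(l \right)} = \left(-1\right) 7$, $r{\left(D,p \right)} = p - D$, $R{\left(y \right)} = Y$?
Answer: $-6776$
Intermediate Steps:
$R{\left(y \right)} = 2$
$U{\left(l \right)} = -7$
$22 \cdot 44 U{\left(r{\left(-5,R{\left(2 \right)} \right)} \right)} = 22 \cdot 44 \left(-7\right) = 968 \left(-7\right) = -6776$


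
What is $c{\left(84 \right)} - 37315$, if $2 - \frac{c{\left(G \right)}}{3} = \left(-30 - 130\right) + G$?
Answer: $-37081$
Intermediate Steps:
$c{\left(G \right)} = 486 - 3 G$ ($c{\left(G \right)} = 6 - 3 \left(\left(-30 - 130\right) + G\right) = 6 - 3 \left(-160 + G\right) = 6 - \left(-480 + 3 G\right) = 486 - 3 G$)
$c{\left(84 \right)} - 37315 = \left(486 - 252\right) - 37315 = 234 - 37315 = -37081$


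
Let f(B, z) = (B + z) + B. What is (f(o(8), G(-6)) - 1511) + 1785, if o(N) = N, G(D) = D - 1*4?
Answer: 280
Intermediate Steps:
G(D) = -4 + D (G(D) = D - 4 = -4 + D)
f(B, z) = z + 2*B
(f(o(8), G(-6)) - 1511) + 1785 = (((-4 - 6) + 2*8) - 1511) + 1785 = ((-10 + 16) - 1511) + 1785 = (6 - 1511) + 1785 = -1505 + 1785 = 280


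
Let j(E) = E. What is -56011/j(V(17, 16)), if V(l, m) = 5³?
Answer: -56011/125 ≈ -448.09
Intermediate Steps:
V(l, m) = 125
-56011/j(V(17, 16)) = -56011/125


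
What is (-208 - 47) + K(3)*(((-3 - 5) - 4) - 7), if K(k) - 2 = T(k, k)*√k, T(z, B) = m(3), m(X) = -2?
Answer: -293 + 38*√3 ≈ -227.18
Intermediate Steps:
T(z, B) = -2
K(k) = 2 - 2*√k
(-208 - 47) + K(3)*(((-3 - 5) - 4) - 7) = (-208 - 47) + (2 - 2*√3)*(((-3 - 5) - 4) - 7) = -255 + (2 - 2*√3)*((-8 - 4) - 7) = -255 + (2 - 2*√3)*(-12 - 7) = -255 + (2 - 2*√3)*(-19) = -255 + (-38 + 38*√3) = -293 + 38*√3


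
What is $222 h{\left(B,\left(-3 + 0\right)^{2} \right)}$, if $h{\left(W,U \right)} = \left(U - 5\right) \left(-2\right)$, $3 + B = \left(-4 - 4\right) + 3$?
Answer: $-1776$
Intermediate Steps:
$B = -8$ ($B = -3 + \left(\left(-4 - 4\right) + 3\right) = -3 + \left(-8 + 3\right) = -3 - 5 = -8$)
$h{\left(W,U \right)} = 10 - 2 U$ ($h{\left(W,U \right)} = \left(-5 + U\right) \left(-2\right) = 10 - 2 U$)
$222 h{\left(B,\left(-3 + 0\right)^{2} \right)} = 222 \left(10 - 2 \left(-3 + 0\right)^{2}\right) = 222 \left(10 - 2 \left(-3\right)^{2}\right) = 222 \left(10 - 18\right) = 222 \left(-8\right) = -1776$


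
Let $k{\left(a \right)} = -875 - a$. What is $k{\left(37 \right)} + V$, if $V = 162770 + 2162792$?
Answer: $2324650$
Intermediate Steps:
$V = 2325562$
$k{\left(37 \right)} + V = \left(-875 - 37\right) + 2325562 = -912 + 2325562 = 2324650$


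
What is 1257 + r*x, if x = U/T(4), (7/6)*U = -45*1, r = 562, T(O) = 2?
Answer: -67071/7 ≈ -9581.6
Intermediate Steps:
U = -270/7 (U = 6*(-45*1)/7 = (6/7)*(-45) = -270/7 ≈ -38.571)
x = -135/7 (x = -270/7/2 = -270/7*1/2 = -135/7 ≈ -19.286)
1257 + r*x = 1257 + 562*(-135/7) = 1257 - 75870/7 = -67071/7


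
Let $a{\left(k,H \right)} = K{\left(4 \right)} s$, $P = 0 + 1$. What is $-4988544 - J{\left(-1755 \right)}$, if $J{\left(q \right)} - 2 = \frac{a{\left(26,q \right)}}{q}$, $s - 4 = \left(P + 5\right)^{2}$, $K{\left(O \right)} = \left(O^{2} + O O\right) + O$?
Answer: $- \frac{194553262}{39} \approx -4.9885 \cdot 10^{6}$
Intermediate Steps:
$P = 1$
$K{\left(O \right)} = O + 2 O^{2}$ ($K{\left(O \right)} = \left(O^{2} + O^{2}\right) + O = 2 O^{2} + O = O + 2 O^{2}$)
$s = 40$ ($s = 4 + \left(1 + 5\right)^{2} = 4 + 6^{2} = 4 + 36 = 40$)
$a{\left(k,H \right)} = 1440$ ($a{\left(k,H \right)} = 4 \left(1 + 2 \cdot 4\right) 40 = 4 \left(1 + 8\right) 40 = 4 \cdot 9 \cdot 40 = 36 \cdot 40 = 1440$)
$J{\left(q \right)} = 2 + \frac{1440}{q}$
$-4988544 - J{\left(-1755 \right)} = -4988544 - \left(2 + \frac{1440}{-1755}\right) = -4988544 - \left(2 + 1440 \left(- \frac{1}{1755}\right)\right) = -4988544 - \left(2 - \frac{32}{39}\right) = -4988544 - \frac{46}{39} = - \frac{194553262}{39}$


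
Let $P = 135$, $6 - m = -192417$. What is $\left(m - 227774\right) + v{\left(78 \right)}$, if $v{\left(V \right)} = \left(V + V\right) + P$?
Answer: $-35060$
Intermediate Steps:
$m = 192423$ ($m = 6 - -192417 = 6 + 192417 = 192423$)
$v{\left(V \right)} = 135 + 2 V$ ($v{\left(V \right)} = \left(V + V\right) + 135 = 2 V + 135 = 135 + 2 V$)
$\left(m - 227774\right) + v{\left(78 \right)} = \left(192423 - 227774\right) + \left(135 + 2 \cdot 78\right) = -35351 + \left(135 + 156\right) = -35351 + 291 = -35060$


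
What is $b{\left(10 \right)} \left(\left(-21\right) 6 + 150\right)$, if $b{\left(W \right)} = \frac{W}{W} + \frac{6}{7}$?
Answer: $\frac{312}{7} \approx 44.571$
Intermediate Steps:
$b{\left(W \right)} = \frac{13}{7}$ ($b{\left(W \right)} = 1 + 6 \cdot \frac{1}{7} = 1 + \frac{6}{7} = \frac{13}{7}$)
$b{\left(10 \right)} \left(\left(-21\right) 6 + 150\right) = \frac{13 \left(\left(-21\right) 6 + 150\right)}{7} = \frac{13 \left(-126 + 150\right)}{7} = \frac{13}{7} \cdot 24 = \frac{312}{7}$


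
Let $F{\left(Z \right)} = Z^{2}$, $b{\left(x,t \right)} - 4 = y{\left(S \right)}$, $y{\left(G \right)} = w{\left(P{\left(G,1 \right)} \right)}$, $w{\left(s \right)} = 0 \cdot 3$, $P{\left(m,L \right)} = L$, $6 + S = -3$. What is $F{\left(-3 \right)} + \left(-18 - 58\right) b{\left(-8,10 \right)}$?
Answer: $-295$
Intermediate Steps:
$S = -9$ ($S = -6 - 3 = -9$)
$w{\left(s \right)} = 0$
$y{\left(G \right)} = 0$
$b{\left(x,t \right)} = 4$ ($b{\left(x,t \right)} = 4 + 0 = 4$)
$F{\left(-3 \right)} + \left(-18 - 58\right) b{\left(-8,10 \right)} = \left(-3\right)^{2} + \left(-18 - 58\right) 4 = 9 - 304 = -295$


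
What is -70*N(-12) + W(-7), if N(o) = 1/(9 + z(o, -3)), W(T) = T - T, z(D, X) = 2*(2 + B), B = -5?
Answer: -70/3 ≈ -23.333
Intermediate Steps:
z(D, X) = -6 (z(D, X) = 2*(2 - 5) = 2*(-3) = -6)
W(T) = 0
N(o) = ⅓ (N(o) = 1/(9 - 6) = 1/3 = ⅓)
-70*N(-12) + W(-7) = -70*⅓ + 0 = -70/3 + 0 = -70/3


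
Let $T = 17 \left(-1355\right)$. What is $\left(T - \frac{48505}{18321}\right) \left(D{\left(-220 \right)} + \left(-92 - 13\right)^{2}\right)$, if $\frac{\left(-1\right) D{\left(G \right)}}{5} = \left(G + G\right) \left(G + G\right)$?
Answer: $\frac{403913060361500}{18321} \approx 2.2046 \cdot 10^{10}$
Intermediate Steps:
$T = -23035$
$D{\left(G \right)} = - 20 G^{2}$ ($D{\left(G \right)} = - 5 \left(G + G\right) \left(G + G\right) = - 5 \cdot 2 G 2 G = - 5 \cdot 4 G^{2} = - 20 G^{2}$)
$\left(T - \frac{48505}{18321}\right) \left(D{\left(-220 \right)} + \left(-92 - 13\right)^{2}\right) = \left(-23035 - \frac{48505}{18321}\right) \left(- 20 \left(-220\right)^{2} + \left(-92 - 13\right)^{2}\right) = \left(-23035 - \frac{48505}{18321}\right) \left(\left(-20\right) 48400 + \left(-105\right)^{2}\right) = \left(-23035 - \frac{48505}{18321}\right) \left(-968000 + 11025\right) = \left(- \frac{422072740}{18321}\right) \left(-956975\right) = \frac{403913060361500}{18321}$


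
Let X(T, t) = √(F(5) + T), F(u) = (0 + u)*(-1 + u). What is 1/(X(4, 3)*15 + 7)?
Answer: -7/5351 + 30*√6/5351 ≈ 0.012425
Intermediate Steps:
F(u) = u*(-1 + u)
X(T, t) = √(20 + T) (X(T, t) = √(5*(-1 + 5) + T) = √(5*4 + T) = √(20 + T))
1/(X(4, 3)*15 + 7) = 1/(√(20 + 4)*15 + 7) = 1/(√24*15 + 7) = 1/((2*√6)*15 + 7) = 1/(30*√6 + 7) = 1/(7 + 30*√6)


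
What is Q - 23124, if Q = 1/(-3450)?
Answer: -79777801/3450 ≈ -23124.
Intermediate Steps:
Q = -1/3450 ≈ -0.00028986
Q - 23124 = -1/3450 - 23124 = -79777801/3450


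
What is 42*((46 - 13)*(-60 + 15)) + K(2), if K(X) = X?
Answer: -62368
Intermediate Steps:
42*((46 - 13)*(-60 + 15)) + K(2) = 42*((46 - 13)*(-60 + 15)) + 2 = 42*(33*(-45)) + 2 = 42*(-1485) + 2 = -62370 + 2 = -62368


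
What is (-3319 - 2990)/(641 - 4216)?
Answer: 6309/3575 ≈ 1.7648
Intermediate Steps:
(-3319 - 2990)/(641 - 4216) = -6309/(-3575) = -6309*(-1/3575) = 6309/3575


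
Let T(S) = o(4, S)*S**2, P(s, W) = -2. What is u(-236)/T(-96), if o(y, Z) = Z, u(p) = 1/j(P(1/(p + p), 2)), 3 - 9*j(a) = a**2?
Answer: 1/98304 ≈ 1.0173e-5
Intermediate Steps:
j(a) = 1/3 - a**2/9
u(p) = -9 (u(p) = 1/(1/3 - 1/9*(-2)**2) = 1/(1/3 - 1/9*4) = 1/(1/3 - 4/9) = 1/(-1/9) = -9)
T(S) = S**3 (T(S) = S*S**2 = S**3)
u(-236)/T(-96) = -9/((-96)**3) = -9/(-884736) = -9*(-1/884736) = 1/98304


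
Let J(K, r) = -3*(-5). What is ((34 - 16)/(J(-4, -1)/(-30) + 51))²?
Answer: 1296/10201 ≈ 0.12705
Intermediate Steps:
J(K, r) = 15
((34 - 16)/(J(-4, -1)/(-30) + 51))² = ((34 - 16)/(15/(-30) + 51))² = (18/(15*(-1/30) + 51))² = (18/(-½ + 51))² = (18/(101/2))² = (18*(2/101))² = (36/101)² = 1296/10201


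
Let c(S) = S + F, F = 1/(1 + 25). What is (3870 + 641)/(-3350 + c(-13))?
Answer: -117286/87437 ≈ -1.3414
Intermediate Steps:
F = 1/26 ≈ 0.038462
c(S) = 1/26 + S (c(S) = S + 1/26 = 1/26 + S)
(3870 + 641)/(-3350 + c(-13)) = (3870 + 641)/(-3350 + (1/26 - 13)) = 4511/(-3350 - 337/26) = 4511/(-87437/26) = 4511*(-26/87437) = -117286/87437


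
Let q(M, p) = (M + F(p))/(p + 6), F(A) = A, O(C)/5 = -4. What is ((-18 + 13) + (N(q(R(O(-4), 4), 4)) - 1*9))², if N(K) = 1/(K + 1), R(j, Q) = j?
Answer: 2209/9 ≈ 245.44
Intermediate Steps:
O(C) = -20 (O(C) = 5*(-4) = -20)
q(M, p) = (M + p)/(6 + p) (q(M, p) = (M + p)/(p + 6) = (M + p)/(6 + p))
N(K) = 1/(1 + K)
((-18 + 13) + (N(q(R(O(-4), 4), 4)) - 1*9))² = ((-18 + 13) + (1/(1 + (-20 + 4)/(6 + 4)) - 1*9))² = (-5 + (1/(1 - 16/10) - 9))² = (-5 + (1/(1 + (⅒)*(-16)) - 9))² = (-5 + (1/(1 - 8/5) - 9))² = (-5 + (1/(-⅗) - 9))² = (-5 + (-5/3 - 9))² = (-5 - 32/3)² = (-47/3)² = 2209/9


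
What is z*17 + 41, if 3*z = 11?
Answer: 310/3 ≈ 103.33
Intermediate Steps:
z = 11/3 (z = (⅓)*11 = 11/3 ≈ 3.6667)
z*17 + 41 = (11/3)*17 + 41 = 187/3 + 41 = 310/3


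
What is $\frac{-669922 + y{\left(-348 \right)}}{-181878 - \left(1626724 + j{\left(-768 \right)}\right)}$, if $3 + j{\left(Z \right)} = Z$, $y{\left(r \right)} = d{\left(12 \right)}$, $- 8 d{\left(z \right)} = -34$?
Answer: $\frac{2679671}{7231324} \approx 0.37056$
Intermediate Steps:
$d{\left(z \right)} = \frac{17}{4}$ ($d{\left(z \right)} = \left(- \frac{1}{8}\right) \left(-34\right) = \frac{17}{4}$)
$y{\left(r \right)} = \frac{17}{4}$
$j{\left(Z \right)} = -3 + Z$
$\frac{-669922 + y{\left(-348 \right)}}{-181878 - \left(1626724 + j{\left(-768 \right)}\right)} = \frac{-669922 + \frac{17}{4}}{-181878 - 1625953} = - \frac{2679671}{4 \left(-181878 - 1625953\right)} = - \frac{2679671}{4 \left(-1807831\right)} = \left(- \frac{2679671}{4}\right) \left(- \frac{1}{1807831}\right) = \frac{2679671}{7231324}$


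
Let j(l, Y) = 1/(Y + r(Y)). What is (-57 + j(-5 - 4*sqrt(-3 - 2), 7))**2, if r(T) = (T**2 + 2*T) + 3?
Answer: 17305600/5329 ≈ 3247.4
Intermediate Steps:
r(T) = 3 + T**2 + 2*T
j(l, Y) = 1/(3 + Y**2 + 3*Y) (j(l, Y) = 1/(Y + (3 + Y**2 + 2*Y)) = 1/(3 + Y**2 + 3*Y))
(-57 + j(-5 - 4*sqrt(-3 - 2), 7))**2 = (-57 + 1/(3 + 7**2 + 3*7))**2 = (-57 + 1/(3 + 49 + 21))**2 = (-57 + 1/73)**2 = (-4160/73)**2 = 17305600/5329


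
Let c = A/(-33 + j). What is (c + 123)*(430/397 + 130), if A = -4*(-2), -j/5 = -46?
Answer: 1261397560/78209 ≈ 16129.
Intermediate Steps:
j = 230 (j = -5*(-46) = 230)
A = 8
c = 8/197 (c = 8/(-33 + 230) = 8/197 ≈ 0.040609)
(c + 123)*(430/397 + 130) = (8/197 + 123)*(430/397 + 130) = 24239*(430*(1/397) + 130)/197 = 24239*(430/397 + 130)/197 = (24239/197)*(52040/397) = 1261397560/78209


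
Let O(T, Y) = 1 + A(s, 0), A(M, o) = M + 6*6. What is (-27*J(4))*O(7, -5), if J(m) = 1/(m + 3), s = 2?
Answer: -1053/7 ≈ -150.43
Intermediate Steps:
J(m) = 1/(3 + m)
A(M, o) = 36 + M (A(M, o) = M + 36 = 36 + M)
O(T, Y) = 39 (O(T, Y) = 1 + (36 + 2) = 1 + 38 = 39)
(-27*J(4))*O(7, -5) = -27/(3 + 4)*39 = -27/7*39 = -1053/7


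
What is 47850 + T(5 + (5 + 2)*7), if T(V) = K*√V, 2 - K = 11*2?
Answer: 47850 - 60*√6 ≈ 47703.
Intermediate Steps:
K = -20 (K = 2 - 11*2 = 2 - 1*22 = 2 - 22 = -20)
T(V) = -20*√V
47850 + T(5 + (5 + 2)*7) = 47850 - 20*√(5 + (5 + 2)*7) = 47850 - 20*√(5 + 7*7) = 47850 - 20*√(5 + 49) = 47850 - 60*√6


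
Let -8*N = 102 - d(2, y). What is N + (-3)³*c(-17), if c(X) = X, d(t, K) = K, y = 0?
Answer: 1785/4 ≈ 446.25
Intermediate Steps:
N = -51/4 (N = -(102 - 1*0)/8 = -(102 + 0)/8 = -⅛*102 = -51/4 ≈ -12.750)
N + (-3)³*c(-17) = -51/4 + (-3)³*(-17) = -51/4 - 27*(-17) = -51/4 + 459 = 1785/4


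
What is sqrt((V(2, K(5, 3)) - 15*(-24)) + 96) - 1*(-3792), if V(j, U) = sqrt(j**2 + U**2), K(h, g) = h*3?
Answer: 3792 + sqrt(456 + sqrt(229)) ≈ 3813.7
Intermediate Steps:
K(h, g) = 3*h
V(j, U) = sqrt(U**2 + j**2)
sqrt((V(2, K(5, 3)) - 15*(-24)) + 96) - 1*(-3792) = sqrt((sqrt((3*5)**2 + 2**2) - 15*(-24)) + 96) - 1*(-3792) = sqrt((sqrt(15**2 + 4) + 360) + 96) + 3792 = sqrt((sqrt(225 + 4) + 360) + 96) + 3792 = sqrt((sqrt(229) + 360) + 96) + 3792 = sqrt((360 + sqrt(229)) + 96) + 3792 = sqrt(456 + sqrt(229)) + 3792 = 3792 + sqrt(456 + sqrt(229))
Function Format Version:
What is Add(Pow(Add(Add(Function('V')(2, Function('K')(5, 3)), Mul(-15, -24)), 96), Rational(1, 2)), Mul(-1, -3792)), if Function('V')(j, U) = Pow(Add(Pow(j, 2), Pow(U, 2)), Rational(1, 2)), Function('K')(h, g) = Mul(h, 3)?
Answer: Add(3792, Pow(Add(456, Pow(229, Rational(1, 2))), Rational(1, 2))) ≈ 3813.7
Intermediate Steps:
Function('K')(h, g) = Mul(3, h)
Function('V')(j, U) = Pow(Add(Pow(U, 2), Pow(j, 2)), Rational(1, 2))
Add(Pow(Add(Add(Function('V')(2, Function('K')(5, 3)), Mul(-15, -24)), 96), Rational(1, 2)), Mul(-1, -3792)) = Add(Pow(Add(Add(Pow(Add(Pow(Mul(3, 5), 2), Pow(2, 2)), Rational(1, 2)), Mul(-15, -24)), 96), Rational(1, 2)), Mul(-1, -3792)) = Add(Pow(Add(Add(Pow(Add(Pow(15, 2), 4), Rational(1, 2)), 360), 96), Rational(1, 2)), 3792) = Add(Pow(Add(Add(Pow(Add(225, 4), Rational(1, 2)), 360), 96), Rational(1, 2)), 3792) = Add(Pow(Add(Add(Pow(229, Rational(1, 2)), 360), 96), Rational(1, 2)), 3792) = Add(Pow(Add(Add(360, Pow(229, Rational(1, 2))), 96), Rational(1, 2)), 3792) = Add(Pow(Add(456, Pow(229, Rational(1, 2))), Rational(1, 2)), 3792) = Add(3792, Pow(Add(456, Pow(229, Rational(1, 2))), Rational(1, 2)))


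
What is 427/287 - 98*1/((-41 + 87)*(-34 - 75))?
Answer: 154936/102787 ≈ 1.5074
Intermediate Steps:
427/287 - 98*1/((-41 + 87)*(-34 - 75)) = 427*(1/287) - 98/(46*(-109)) = 61/41 - 98/(-5014) = 61/41 - 98*(-1/5014) = 61/41 + 49/2507 = 154936/102787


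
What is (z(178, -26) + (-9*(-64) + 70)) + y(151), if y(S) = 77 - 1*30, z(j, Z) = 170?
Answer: 863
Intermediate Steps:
y(S) = 47 (y(S) = 77 - 30 = 47)
(z(178, -26) + (-9*(-64) + 70)) + y(151) = (170 + (-9*(-64) + 70)) + 47 = (170 + (576 + 70)) + 47 = (170 + 646) + 47 = 816 + 47 = 863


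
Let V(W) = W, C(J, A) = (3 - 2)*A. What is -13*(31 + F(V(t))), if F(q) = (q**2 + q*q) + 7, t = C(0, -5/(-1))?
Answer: -1144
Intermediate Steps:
C(J, A) = A (C(J, A) = 1*A = A)
t = 5 (t = -5/(-1) = -5*(-1) = 5)
F(q) = 7 + 2*q**2 (F(q) = (q**2 + q**2) + 7 = 2*q**2 + 7 = 7 + 2*q**2)
-13*(31 + F(V(t))) = -13*(31 + (7 + 2*5**2)) = -13*(31 + (7 + 2*25)) = -13*(31 + (7 + 50)) = -13*(31 + 57) = -13*88 = -1144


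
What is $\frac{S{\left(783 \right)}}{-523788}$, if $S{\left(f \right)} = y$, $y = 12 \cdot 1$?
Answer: $- \frac{1}{43649} \approx -2.291 \cdot 10^{-5}$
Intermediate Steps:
$y = 12$
$S{\left(f \right)} = 12$
$\frac{S{\left(783 \right)}}{-523788} = \frac{12}{-523788} = 12 \left(- \frac{1}{523788}\right) = - \frac{1}{43649}$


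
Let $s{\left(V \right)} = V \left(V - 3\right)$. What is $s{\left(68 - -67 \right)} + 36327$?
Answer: $54147$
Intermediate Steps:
$s{\left(V \right)} = V \left(-3 + V\right)$
$s{\left(68 - -67 \right)} + 36327 = \left(68 - -67\right) \left(-3 + \left(68 - -67\right)\right) + 36327 = \left(68 + 67\right) \left(-3 + \left(68 + 67\right)\right) + 36327 = 135 \left(-3 + 135\right) + 36327 = 135 \cdot 132 + 36327 = 17820 + 36327 = 54147$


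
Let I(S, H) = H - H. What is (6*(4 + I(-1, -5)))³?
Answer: 13824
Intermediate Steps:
I(S, H) = 0
(6*(4 + I(-1, -5)))³ = (6*(4 + 0))³ = (6*4)³ = 24³ = 13824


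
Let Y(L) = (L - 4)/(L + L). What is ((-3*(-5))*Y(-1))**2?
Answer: 5625/4 ≈ 1406.3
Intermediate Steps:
Y(L) = (-4 + L)/(2*L) (Y(L) = (-4 + L)/((2*L)) = (-4 + L)*(1/(2*L)) = (-4 + L)/(2*L))
((-3*(-5))*Y(-1))**2 = ((-3*(-5))*((1/2)*(-4 - 1)/(-1)))**2 = (15*((1/2)*(-1)*(-5)))**2 = (15*(5/2))**2 = (75/2)**2 = 5625/4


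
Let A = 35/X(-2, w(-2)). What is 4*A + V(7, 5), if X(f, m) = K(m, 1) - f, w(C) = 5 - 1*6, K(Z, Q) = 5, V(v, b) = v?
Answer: 27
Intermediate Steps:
w(C) = -1 (w(C) = 5 - 6 = -1)
X(f, m) = 5 - f
A = 5 (A = 35/(5 - 1*(-2)) = 35/(5 + 2) = 35/7 = 35*(⅐) = 5)
4*A + V(7, 5) = 4*5 + 7 = 20 + 7 = 27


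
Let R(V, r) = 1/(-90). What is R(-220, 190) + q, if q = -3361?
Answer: -302491/90 ≈ -3361.0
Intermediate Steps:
R(V, r) = -1/90
R(-220, 190) + q = -1/90 - 3361 = -302491/90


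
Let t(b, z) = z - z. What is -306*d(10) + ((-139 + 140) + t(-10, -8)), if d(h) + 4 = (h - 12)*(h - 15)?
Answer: -1835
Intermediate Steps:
t(b, z) = 0
d(h) = -4 + (-15 + h)*(-12 + h) (d(h) = -4 + (h - 12)*(h - 15) = -4 + (-12 + h)*(-15 + h) = -4 + (-15 + h)*(-12 + h))
-306*d(10) + ((-139 + 140) + t(-10, -8)) = -306*(176 + 10² - 27*10) + ((-139 + 140) + 0) = -306*(176 + 100 - 270) + (1 + 0) = -306*6 + 1 = -1836 + 1 = -1835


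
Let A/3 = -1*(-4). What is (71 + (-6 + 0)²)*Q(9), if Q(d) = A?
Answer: 1284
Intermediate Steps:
A = 12 (A = 3*(-1*(-4)) = 3*4 = 12)
Q(d) = 12
(71 + (-6 + 0)²)*Q(9) = (71 + (-6 + 0)²)*12 = (71 + (-6)²)*12 = (71 + 36)*12 = 107*12 = 1284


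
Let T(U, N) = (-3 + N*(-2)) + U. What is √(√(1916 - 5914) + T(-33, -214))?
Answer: √(392 + I*√3998) ≈ 19.863 + 1.5917*I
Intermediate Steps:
T(U, N) = -3 + U - 2*N (T(U, N) = (-3 - 2*N) + U = -3 + U - 2*N)
√(√(1916 - 5914) + T(-33, -214)) = √(√(1916 - 5914) + (-3 - 33 - 2*(-214))) = √(√(-3998) + (-3 - 33 + 428)) = √(I*√3998 + 392) = √(392 + I*√3998)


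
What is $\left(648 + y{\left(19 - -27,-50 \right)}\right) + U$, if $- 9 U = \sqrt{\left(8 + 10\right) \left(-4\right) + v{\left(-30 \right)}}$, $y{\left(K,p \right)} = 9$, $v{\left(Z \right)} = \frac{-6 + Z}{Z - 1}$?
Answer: $657 - \frac{2 i \sqrt{1891}}{93} \approx 657.0 - 0.93517 i$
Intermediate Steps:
$v{\left(Z \right)} = \frac{-6 + Z}{-1 + Z}$
$U = - \frac{2 i \sqrt{1891}}{93}$ ($U = - \frac{\sqrt{\left(8 + 10\right) \left(-4\right) + \frac{-6 - 30}{-1 - 30}}}{9} = - \frac{\sqrt{18 \left(-4\right) + \frac{1}{-31} \left(-36\right)}}{9} = - \frac{\sqrt{-72 - - \frac{36}{31}}}{9} = - \frac{\sqrt{-72 + \frac{36}{31}}}{9} = - \frac{\sqrt{- \frac{2196}{31}}}{9} = - \frac{\frac{6}{31} i \sqrt{1891}}{9} = - \frac{2 i \sqrt{1891}}{93} \approx - 0.93517 i$)
$\left(648 + y{\left(19 - -27,-50 \right)}\right) + U = \left(648 + 9\right) - \frac{2 i \sqrt{1891}}{93} = 657 - \frac{2 i \sqrt{1891}}{93}$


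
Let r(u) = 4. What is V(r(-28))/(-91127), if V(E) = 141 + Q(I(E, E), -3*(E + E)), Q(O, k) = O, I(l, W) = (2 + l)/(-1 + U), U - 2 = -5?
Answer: -279/182254 ≈ -0.0015308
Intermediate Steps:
U = -3 (U = 2 - 5 = -3)
I(l, W) = -½ - l/4 (I(l, W) = (2 + l)/(-1 - 3) = (2 + l)/(-4) = (2 + l)*(-¼) = -½ - l/4)
V(E) = 281/2 - E/4 (V(E) = 141 + (-½ - E/4) = 281/2 - E/4)
V(r(-28))/(-91127) = (281/2 - ¼*4)/(-91127) = (281/2 - 1)*(-1/91127) = (279/2)*(-1/91127) = -279/182254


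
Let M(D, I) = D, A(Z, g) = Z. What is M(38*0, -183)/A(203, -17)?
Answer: 0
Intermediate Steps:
M(38*0, -183)/A(203, -17) = (38*0)/203 = 0*(1/203) = 0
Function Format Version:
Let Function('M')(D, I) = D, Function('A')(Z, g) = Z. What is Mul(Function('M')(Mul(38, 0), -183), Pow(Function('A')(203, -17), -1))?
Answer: 0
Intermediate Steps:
Mul(Function('M')(Mul(38, 0), -183), Pow(Function('A')(203, -17), -1)) = Mul(Mul(38, 0), Pow(203, -1)) = Mul(0, Rational(1, 203)) = 0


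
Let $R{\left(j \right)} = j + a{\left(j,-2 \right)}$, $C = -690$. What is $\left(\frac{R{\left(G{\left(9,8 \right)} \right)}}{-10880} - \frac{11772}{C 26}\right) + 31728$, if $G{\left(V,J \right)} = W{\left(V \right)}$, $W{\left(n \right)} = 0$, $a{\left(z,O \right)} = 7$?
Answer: $\frac{103217123923}{3253120} \approx 31729.0$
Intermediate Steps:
$G{\left(V,J \right)} = 0$
$R{\left(j \right)} = 7 + j$ ($R{\left(j \right)} = j + 7 = 7 + j$)
$\left(\frac{R{\left(G{\left(9,8 \right)} \right)}}{-10880} - \frac{11772}{C 26}\right) + 31728 = \left(\frac{7 + 0}{-10880} - \frac{11772}{\left(-690\right) 26}\right) + 31728 = \left(7 \left(- \frac{1}{10880}\right) - \frac{11772}{-17940}\right) + 31728 = \left(- \frac{7}{10880} - - \frac{981}{1495}\right) + 31728 = \left(- \frac{7}{10880} + \frac{981}{1495}\right) + 31728 = \frac{2132563}{3253120} + 31728 = \frac{103217123923}{3253120}$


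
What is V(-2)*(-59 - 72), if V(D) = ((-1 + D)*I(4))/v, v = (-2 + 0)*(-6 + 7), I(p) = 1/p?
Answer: -393/8 ≈ -49.125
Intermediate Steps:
v = -2 (v = -2*1 = -2)
V(D) = 1/8 - D/8 (V(D) = ((-1 + D)/4)/(-2) = ((-1 + D)*(1/4))*(-1/2) = (-1/4 + D/4)*(-1/2) = 1/8 - D/8)
V(-2)*(-59 - 72) = (1/8 - 1/8*(-2))*(-59 - 72) = (1/8 + 1/4)*(-131) = (3/8)*(-131) = -393/8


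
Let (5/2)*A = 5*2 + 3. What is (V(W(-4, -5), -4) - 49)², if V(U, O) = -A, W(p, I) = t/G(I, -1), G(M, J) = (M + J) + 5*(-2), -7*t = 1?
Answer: 73441/25 ≈ 2937.6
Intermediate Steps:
t = -⅐ (t = -⅐*1 = -⅐ ≈ -0.14286)
G(M, J) = -10 + J + M (G(M, J) = (J + M) - 10 = -10 + J + M)
A = 26/5 (A = 2*(5*2 + 3)/5 = 2*(10 + 3)/5 = (⅖)*13 = 26/5 ≈ 5.2000)
W(p, I) = -1/(7*(-11 + I)) (W(p, I) = -1/(7*(-10 - 1 + I)) = -1/(7*(-11 + I)))
V(U, O) = -26/5 (V(U, O) = -1*26/5 = -26/5)
(V(W(-4, -5), -4) - 49)² = (-26/5 - 49)² = (-271/5)² = 73441/25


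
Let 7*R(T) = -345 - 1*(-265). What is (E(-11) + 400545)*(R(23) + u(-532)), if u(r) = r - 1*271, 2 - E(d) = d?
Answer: -2283581158/7 ≈ -3.2623e+8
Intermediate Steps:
E(d) = 2 - d
R(T) = -80/7 (R(T) = (-345 - 1*(-265))/7 = (-345 + 265)/7 = (⅐)*(-80) = -80/7)
u(r) = -271 + r (u(r) = r - 271 = -271 + r)
(E(-11) + 400545)*(R(23) + u(-532)) = ((2 - 1*(-11)) + 400545)*(-80/7 + (-271 - 532)) = ((2 + 11) + 400545)*(-80/7 - 803) = (13 + 400545)*(-5701/7) = 400558*(-5701/7) = -2283581158/7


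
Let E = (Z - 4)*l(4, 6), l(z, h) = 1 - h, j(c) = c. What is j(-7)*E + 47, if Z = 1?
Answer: -58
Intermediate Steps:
E = 15 (E = (1 - 4)*(1 - 1*6) = -3*(1 - 6) = -3*(-5) = 15)
j(-7)*E + 47 = -7*15 + 47 = -105 + 47 = -58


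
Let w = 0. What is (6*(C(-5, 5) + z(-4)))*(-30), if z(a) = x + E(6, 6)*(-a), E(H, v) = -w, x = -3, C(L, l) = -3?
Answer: 1080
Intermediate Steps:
E(H, v) = 0 (E(H, v) = -1*0 = 0)
z(a) = -3 (z(a) = -3 + 0*(-a) = -3 + 0 = -3)
(6*(C(-5, 5) + z(-4)))*(-30) = (6*(-3 - 3))*(-30) = (6*(-6))*(-30) = -36*(-30) = 1080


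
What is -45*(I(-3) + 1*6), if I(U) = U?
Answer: -135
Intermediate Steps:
-45*(I(-3) + 1*6) = -45*(-3 + 1*6) = -45*(-3 + 6) = -45*3 = -135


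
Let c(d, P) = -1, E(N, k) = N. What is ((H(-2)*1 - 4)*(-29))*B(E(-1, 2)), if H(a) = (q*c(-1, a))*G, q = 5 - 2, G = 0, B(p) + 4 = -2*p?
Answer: -232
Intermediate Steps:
B(p) = -4 - 2*p
q = 3
H(a) = 0 (H(a) = (3*(-1))*0 = -3*0 = 0)
((H(-2)*1 - 4)*(-29))*B(E(-1, 2)) = ((0*1 - 4)*(-29))*(-4 - 2*(-1)) = ((0 - 4)*(-29))*(-4 + 2) = -4*(-29)*(-2) = 116*(-2) = -232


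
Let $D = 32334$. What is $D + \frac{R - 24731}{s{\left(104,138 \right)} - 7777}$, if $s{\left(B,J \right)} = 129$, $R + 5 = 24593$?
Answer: $\frac{247290575}{7648} \approx 32334.0$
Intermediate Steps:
$R = 24588$ ($R = -5 + 24593 = 24588$)
$D + \frac{R - 24731}{s{\left(104,138 \right)} - 7777} = 32334 + \frac{24588 - 24731}{129 - 7777} = 32334 - \frac{143}{-7648} = 32334 - - \frac{143}{7648} = 32334 + \frac{143}{7648} = \frac{247290575}{7648}$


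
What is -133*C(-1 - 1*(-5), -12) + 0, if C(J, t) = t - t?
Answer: 0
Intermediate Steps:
C(J, t) = 0
-133*C(-1 - 1*(-5), -12) + 0 = -133*0 + 0 = 0 + 0 = 0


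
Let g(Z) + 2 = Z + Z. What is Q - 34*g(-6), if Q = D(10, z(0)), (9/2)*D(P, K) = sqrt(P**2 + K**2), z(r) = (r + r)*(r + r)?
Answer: 4304/9 ≈ 478.22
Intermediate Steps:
z(r) = 4*r**2 (z(r) = (2*r)*(2*r) = 4*r**2)
D(P, K) = 2*sqrt(K**2 + P**2)/9 (D(P, K) = 2*sqrt(P**2 + K**2)/9 = 2*sqrt(K**2 + P**2)/9)
Q = 20/9 (Q = 2*sqrt((4*0**2)**2 + 10**2)/9 = 2*sqrt((4*0)**2 + 100)/9 = 2*sqrt(0**2 + 100)/9 = 2*sqrt(0 + 100)/9 = 2*sqrt(100)/9 = (2/9)*10 = 20/9 ≈ 2.2222)
g(Z) = -2 + 2*Z (g(Z) = -2 + (Z + Z) = -2 + 2*Z)
Q - 34*g(-6) = 20/9 - 34*(-2 + 2*(-6)) = 20/9 - 34*(-2 - 12) = 20/9 - 34*(-14) = 20/9 + 476 = 4304/9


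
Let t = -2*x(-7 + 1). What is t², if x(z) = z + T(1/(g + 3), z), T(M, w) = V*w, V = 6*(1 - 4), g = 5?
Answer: 41616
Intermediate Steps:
V = -18 (V = 6*(-3) = -18)
T(M, w) = -18*w
x(z) = -17*z (x(z) = z - 18*z = -17*z)
t = -204 (t = -(-34)*(-7 + 1) = -(-34)*(-6) = -2*102 = -204)
t² = (-204)² = 41616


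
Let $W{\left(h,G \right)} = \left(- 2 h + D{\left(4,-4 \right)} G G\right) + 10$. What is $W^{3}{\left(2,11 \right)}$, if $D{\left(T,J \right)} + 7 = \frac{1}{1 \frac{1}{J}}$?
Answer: $-2326203125$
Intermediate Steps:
$D{\left(T,J \right)} = -7 + J$ ($D{\left(T,J \right)} = -7 + \frac{1}{1 \frac{1}{J}} = -7 + \frac{1}{\frac{1}{J}} = -7 + J$)
$W{\left(h,G \right)} = 10 - 11 G^{2} - 2 h$ ($W{\left(h,G \right)} = \left(- 2 h + \left(-7 - 4\right) G G\right) + 10 = \left(- 2 h + - 11 G G\right) + 10 = \left(- 2 h - 11 G^{2}\right) + 10 = \left(- 11 G^{2} - 2 h\right) + 10 = 10 - 11 G^{2} - 2 h$)
$W^{3}{\left(2,11 \right)} = \left(10 - 11 \cdot 11^{2} - 4\right)^{3} = \left(10 - 1331 - 4\right)^{3} = \left(-1325\right)^{3} = -2326203125$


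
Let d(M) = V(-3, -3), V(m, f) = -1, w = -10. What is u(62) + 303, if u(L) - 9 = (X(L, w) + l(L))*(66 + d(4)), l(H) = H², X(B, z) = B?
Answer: 254202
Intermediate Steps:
d(M) = -1
u(L) = 9 + 65*L + 65*L² (u(L) = 9 + (L + L²)*(66 - 1) = 9 + (L + L²)*65 = 9 + (65*L + 65*L²) = 9 + 65*L + 65*L²)
u(62) + 303 = (9 + 65*62 + 65*62²) + 303 = (9 + 4030 + 65*3844) + 303 = (9 + 4030 + 249860) + 303 = 253899 + 303 = 254202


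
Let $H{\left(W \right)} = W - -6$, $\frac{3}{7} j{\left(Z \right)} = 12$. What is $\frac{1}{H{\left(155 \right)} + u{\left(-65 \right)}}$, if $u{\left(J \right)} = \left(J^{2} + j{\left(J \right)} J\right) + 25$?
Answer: $\frac{1}{2591} \approx 0.00038595$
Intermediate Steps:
$j{\left(Z \right)} = 28$ ($j{\left(Z \right)} = \frac{7}{3} \cdot 12 = 28$)
$H{\left(W \right)} = 6 + W$ ($H{\left(W \right)} = W + 6 = 6 + W$)
$u{\left(J \right)} = 25 + J^{2} + 28 J$ ($u{\left(J \right)} = \left(J^{2} + 28 J\right) + 25 = 25 + J^{2} + 28 J$)
$\frac{1}{H{\left(155 \right)} + u{\left(-65 \right)}} = \frac{1}{\left(6 + 155\right) + \left(25 + \left(-65\right)^{2} + 28 \left(-65\right)\right)} = \frac{1}{161 + \left(25 + 4225 - 1820\right)} = \frac{1}{161 + 2430} = \frac{1}{2591}$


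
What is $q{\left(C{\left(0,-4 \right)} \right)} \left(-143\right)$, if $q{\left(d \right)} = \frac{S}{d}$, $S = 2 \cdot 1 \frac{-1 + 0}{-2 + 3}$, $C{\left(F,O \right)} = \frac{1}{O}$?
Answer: $-1144$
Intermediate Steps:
$S = -2$ ($S = 2 \left(- 1^{-1}\right) = 2 \left(\left(-1\right) 1\right) = 2 \left(-1\right) = -2$)
$q{\left(d \right)} = - \frac{2}{d}$
$q{\left(C{\left(0,-4 \right)} \right)} \left(-143\right) = - \frac{2}{\frac{1}{-4}} \left(-143\right) = - \frac{2}{- \frac{1}{4}} \left(-143\right) = \left(-2\right) \left(-4\right) \left(-143\right) = 8 \left(-143\right) = -1144$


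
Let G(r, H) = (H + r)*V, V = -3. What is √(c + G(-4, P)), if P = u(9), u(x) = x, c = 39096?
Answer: √39081 ≈ 197.69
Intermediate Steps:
P = 9
G(r, H) = -3*H - 3*r (G(r, H) = (H + r)*(-3) = -3*H - 3*r)
√(c + G(-4, P)) = √(39096 + (-3*9 - 3*(-4))) = √(39096 + (-27 + 12)) = √(39096 - 15) = √39081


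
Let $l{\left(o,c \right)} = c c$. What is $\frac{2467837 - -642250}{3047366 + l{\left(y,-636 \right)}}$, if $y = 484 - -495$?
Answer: $\frac{3110087}{3451862} \approx 0.90099$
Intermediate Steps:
$y = 979$ ($y = 484 + 495 = 979$)
$l{\left(o,c \right)} = c^{2}$
$\frac{2467837 - -642250}{3047366 + l{\left(y,-636 \right)}} = \frac{2467837 - -642250}{3047366 + \left(-636\right)^{2}} = \frac{2467837 + 642250}{3047366 + 404496} = \frac{3110087}{3451862}$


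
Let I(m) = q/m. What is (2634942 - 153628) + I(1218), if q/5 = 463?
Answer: 3022242767/1218 ≈ 2.4813e+6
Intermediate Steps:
q = 2315 (q = 5*463 = 2315)
I(m) = 2315/m
(2634942 - 153628) + I(1218) = (2634942 - 153628) + 2315/1218 = 2481314 + 2315*(1/1218) = 2481314 + 2315/1218 = 3022242767/1218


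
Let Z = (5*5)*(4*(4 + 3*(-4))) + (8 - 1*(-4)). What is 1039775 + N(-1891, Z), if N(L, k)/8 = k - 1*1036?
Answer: 1025183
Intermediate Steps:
Z = -788 (Z = 25*(4*(4 - 12)) + (8 + 4) = 25*(4*(-8)) + 12 = 25*(-32) + 12 = -800 + 12 = -788)
N(L, k) = -8288 + 8*k (N(L, k) = 8*(k - 1*1036) = 8*(k - 1036) = 8*(-1036 + k) = -8288 + 8*k)
1039775 + N(-1891, Z) = 1039775 + (-8288 + 8*(-788)) = 1039775 + (-8288 - 6304) = 1039775 - 14592 = 1025183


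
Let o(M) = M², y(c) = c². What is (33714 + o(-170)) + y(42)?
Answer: 64378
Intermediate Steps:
(33714 + o(-170)) + y(42) = (33714 + (-170)²) + 42² = (33714 + 28900) + 1764 = 62614 + 1764 = 64378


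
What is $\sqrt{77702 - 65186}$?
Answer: $2 \sqrt{3129} \approx 111.87$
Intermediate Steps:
$\sqrt{77702 - 65186} = \sqrt{12516} = 2 \sqrt{3129}$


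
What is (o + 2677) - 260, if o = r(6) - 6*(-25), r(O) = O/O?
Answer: 2568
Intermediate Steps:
r(O) = 1
o = 151 (o = 1 - 6*(-25) = 1 + 150 = 151)
(o + 2677) - 260 = (151 + 2677) - 260 = 2828 - 260 = 2568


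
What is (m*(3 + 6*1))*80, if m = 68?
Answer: 48960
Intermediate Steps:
(m*(3 + 6*1))*80 = (68*(3 + 6*1))*80 = (68*(3 + 6))*80 = (68*9)*80 = 612*80 = 48960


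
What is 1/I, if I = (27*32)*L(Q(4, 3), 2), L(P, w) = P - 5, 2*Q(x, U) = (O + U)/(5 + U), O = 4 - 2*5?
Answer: -1/4482 ≈ -0.00022311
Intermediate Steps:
O = -6 (O = 4 - 10 = -6)
Q(x, U) = (-6 + U)/(2*(5 + U)) (Q(x, U) = ((-6 + U)/(5 + U))/2 = (-6 + U)/(2*(5 + U)))
L(P, w) = -5 + P
I = -4482 (I = (27*32)*(-5 + (-6 + 3)/(2*(5 + 3))) = 864*(-5 + (½)*(-3)/8) = 864*(-5 + (½)*(⅛)*(-3)) = 864*(-5 - 3/16) = 864*(-83/16) = -4482)
1/I = 1/(-4482) = -1/4482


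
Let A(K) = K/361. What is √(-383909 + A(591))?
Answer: I*√138590558/19 ≈ 619.6*I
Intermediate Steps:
A(K) = K/361 (A(K) = K*(1/361) = K/361)
√(-383909 + A(591)) = √(-383909 + (1/361)*591) = √(-383909 + 591/361) = √(-138590558/361) = I*√138590558/19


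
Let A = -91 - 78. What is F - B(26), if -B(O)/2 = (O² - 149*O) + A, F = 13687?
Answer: 6953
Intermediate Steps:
A = -169
B(O) = 338 - 2*O² + 298*O (B(O) = -2*((O² - 149*O) - 169) = -2*(-169 + O² - 149*O) = 338 - 2*O² + 298*O)
F - B(26) = 13687 - (338 - 2*26² + 298*26) = 13687 - (338 - 2*676 + 7748) = 13687 - (338 - 1352 + 7748) = 13687 - 1*6734 = 13687 - 6734 = 6953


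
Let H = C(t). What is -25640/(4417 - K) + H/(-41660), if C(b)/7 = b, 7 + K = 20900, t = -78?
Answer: 134644787/85798770 ≈ 1.5693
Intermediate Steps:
K = 20893 (K = -7 + 20900 = 20893)
C(b) = 7*b
H = -546 (H = 7*(-78) = -546)
-25640/(4417 - K) + H/(-41660) = -25640/(4417 - 1*20893) - 546/(-41660) = -25640/(4417 - 20893) - 546*(-1/41660) = -25640/(-16476) + 273/20830 = -25640*(-1/16476) + 273/20830 = 6410/4119 + 273/20830 = 134644787/85798770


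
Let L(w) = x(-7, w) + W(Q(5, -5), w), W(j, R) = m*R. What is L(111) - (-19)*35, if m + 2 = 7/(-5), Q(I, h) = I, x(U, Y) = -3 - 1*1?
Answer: 1418/5 ≈ 283.60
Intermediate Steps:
x(U, Y) = -4 (x(U, Y) = -3 - 1 = -4)
m = -17/5 (m = -2 + 7/(-5) = -2 + 7*(-⅕) = -2 - 7/5 = -17/5 ≈ -3.4000)
W(j, R) = -17*R/5
L(w) = -4 - 17*w/5
L(111) - (-19)*35 = (-4 - 17/5*111) - (-19)*35 = (-4 - 1887/5) - 1*(-665) = -1907/5 + 665 = 1418/5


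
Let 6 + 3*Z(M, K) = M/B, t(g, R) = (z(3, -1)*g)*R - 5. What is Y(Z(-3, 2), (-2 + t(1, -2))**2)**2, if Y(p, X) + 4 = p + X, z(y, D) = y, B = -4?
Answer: 426409/16 ≈ 26651.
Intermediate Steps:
t(g, R) = -5 + 3*R*g (t(g, R) = (3*g)*R - 5 = 3*R*g - 5 = -5 + 3*R*g)
Z(M, K) = -2 - M/12 (Z(M, K) = -2 + (M/(-4))/3 = -2 + (M*(-1/4))/3 = -2 + (-M/4)/3 = -2 - M/12)
Y(p, X) = -4 + X + p (Y(p, X) = -4 + (p + X) = -4 + (X + p) = -4 + X + p)
Y(Z(-3, 2), (-2 + t(1, -2))**2)**2 = (-4 + (-2 + (-5 + 3*(-2)*1))**2 + (-2 - 1/12*(-3)))**2 = (-4 + (-2 + (-5 - 6))**2 + (-2 + 1/4))**2 = (-4 + (-2 - 11)**2 - 7/4)**2 = (-4 + (-13)**2 - 7/4)**2 = (-4 + 169 - 7/4)**2 = (653/4)**2 = 426409/16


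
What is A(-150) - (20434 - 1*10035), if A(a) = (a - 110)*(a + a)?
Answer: 67601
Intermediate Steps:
A(a) = 2*a*(-110 + a) (A(a) = (-110 + a)*(2*a) = 2*a*(-110 + a))
A(-150) - (20434 - 1*10035) = 2*(-150)*(-110 - 150) - (20434 - 1*10035) = 2*(-150)*(-260) - (20434 - 10035) = 78000 - 1*10399 = 78000 - 10399 = 67601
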